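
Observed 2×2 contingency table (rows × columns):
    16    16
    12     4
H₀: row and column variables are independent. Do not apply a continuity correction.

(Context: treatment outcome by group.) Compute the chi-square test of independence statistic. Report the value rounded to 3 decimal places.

test statistic = 2.743

Row totals [32, 16], col totals [28, 20], n=48
χ² = (16−18.67)²/18.67 + (16−13.33)²/13.33 + (12−9.33)²/9.33 + (4−6.67)²/6.67 = 2.7429
df = 1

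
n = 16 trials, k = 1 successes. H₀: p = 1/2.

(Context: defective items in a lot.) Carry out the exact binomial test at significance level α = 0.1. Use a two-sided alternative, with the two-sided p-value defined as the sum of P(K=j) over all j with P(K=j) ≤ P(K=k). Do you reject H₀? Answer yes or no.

reject H₀: yes

Exact binomial: n=16, k=1, p₀=1/2=0.5000
P(X=j) = C(n,j)·p₀^j·(1−p₀)^(n−j); p = Σ P(X=j) over j with P(X=j) ≤ P(X=1)
p-value (two-sided) = 0.00052
At α=0.1: p < α → reject H₀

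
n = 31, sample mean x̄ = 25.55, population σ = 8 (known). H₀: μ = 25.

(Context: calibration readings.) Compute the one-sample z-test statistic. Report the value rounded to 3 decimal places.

SE = σ/√n = 8/√31 = 1.4368
z = (x̄−μ₀)/SE = (25.55−25)/1.4368 = 0.3828

test statistic = 0.383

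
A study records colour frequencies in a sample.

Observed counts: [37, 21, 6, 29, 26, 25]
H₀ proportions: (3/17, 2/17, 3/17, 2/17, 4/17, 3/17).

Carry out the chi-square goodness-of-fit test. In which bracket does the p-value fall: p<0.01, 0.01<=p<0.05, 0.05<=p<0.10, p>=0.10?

n = 144; E_i = n·p_i = [25.41, 16.94, 25.41, 16.94, 33.88, 25.41]
χ² = (37−25.41)²/25.41 + (21−16.94)²/16.94 + (6−25.41)²/25.41 + (29−16.94)²/16.94 + (26−33.88)²/33.88 + (25−25.41)²/25.41 = 31.5093
df = 5
p-value (upper-tail) = 0.00001
→ bracket: p<0.01

p-value bracket: p<0.01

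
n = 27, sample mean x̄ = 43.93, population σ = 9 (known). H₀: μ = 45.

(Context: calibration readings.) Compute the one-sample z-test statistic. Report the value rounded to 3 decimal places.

test statistic = -0.618

SE = σ/√n = 9/√27 = 1.7321
z = (x̄−μ₀)/SE = (43.93−45)/1.7321 = -0.6178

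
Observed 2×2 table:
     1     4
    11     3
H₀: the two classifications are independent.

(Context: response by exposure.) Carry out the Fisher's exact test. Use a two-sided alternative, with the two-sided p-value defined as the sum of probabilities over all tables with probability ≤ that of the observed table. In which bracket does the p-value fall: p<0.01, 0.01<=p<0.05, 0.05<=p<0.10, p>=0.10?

p-value bracket: 0.01<=p<0.05

Margins: r₁=5, r₂=14, c₁=12, c₂=7, n=19
p_obs = C(5,1)·C(14,11)/C(19,12); sum pmf over tables with pmf ≤ p_obs
p-value (two-sided) = 0.03793
→ bracket: 0.01<=p<0.05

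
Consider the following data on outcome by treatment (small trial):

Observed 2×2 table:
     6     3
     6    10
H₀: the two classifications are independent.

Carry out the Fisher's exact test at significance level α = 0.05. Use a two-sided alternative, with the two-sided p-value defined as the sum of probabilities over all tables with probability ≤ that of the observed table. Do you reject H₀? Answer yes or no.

reject H₀: no

Margins: r₁=9, r₂=16, c₁=12, c₂=13, n=25
p_obs = C(9,6)·C(16,6)/C(25,12); sum pmf over tables with pmf ≤ p_obs
p-value (two-sided) = 0.22619
At α=0.05: p ≥ α → fail to reject H₀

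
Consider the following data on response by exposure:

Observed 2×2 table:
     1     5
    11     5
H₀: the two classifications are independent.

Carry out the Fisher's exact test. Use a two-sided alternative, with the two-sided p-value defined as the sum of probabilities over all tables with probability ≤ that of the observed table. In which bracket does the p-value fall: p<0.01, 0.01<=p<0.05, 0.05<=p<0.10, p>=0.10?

Margins: r₁=6, r₂=16, c₁=12, c₂=10, n=22
p_obs = C(6,1)·C(16,11)/C(22,12); sum pmf over tables with pmf ≤ p_obs
p-value (two-sided) = 0.05573
→ bracket: 0.05<=p<0.10

p-value bracket: 0.05<=p<0.10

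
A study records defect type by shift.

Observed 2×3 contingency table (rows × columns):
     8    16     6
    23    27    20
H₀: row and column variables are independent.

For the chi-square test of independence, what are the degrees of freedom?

df = (r−1)(c−1) = (2−1)·(3−1) = 2

degrees of freedom = 2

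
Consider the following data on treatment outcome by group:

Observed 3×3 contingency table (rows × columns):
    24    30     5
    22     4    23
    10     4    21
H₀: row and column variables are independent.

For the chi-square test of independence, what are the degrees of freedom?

df = (r−1)(c−1) = (3−1)·(3−1) = 4

degrees of freedom = 4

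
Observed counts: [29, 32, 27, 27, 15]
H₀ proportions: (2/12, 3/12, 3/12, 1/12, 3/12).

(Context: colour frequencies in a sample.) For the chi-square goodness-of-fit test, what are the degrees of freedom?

degrees of freedom = 4

df = k − 1 = 5 − 1 = 4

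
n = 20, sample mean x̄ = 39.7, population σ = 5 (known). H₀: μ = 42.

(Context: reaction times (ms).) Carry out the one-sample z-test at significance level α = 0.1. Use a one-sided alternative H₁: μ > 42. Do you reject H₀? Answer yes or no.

reject H₀: no

SE = σ/√n = 5/√20 = 1.1180
z = (x̄−μ₀)/SE = (39.7−42)/1.1180 = -2.0572
p-value (one-sided, H₁ greater) = 0.98017
At α=0.1: p ≥ α → fail to reject H₀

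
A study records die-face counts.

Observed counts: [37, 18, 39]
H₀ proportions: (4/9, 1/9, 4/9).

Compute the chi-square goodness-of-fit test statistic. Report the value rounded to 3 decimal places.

n = 94; E_i = n·p_i = [41.78, 10.44, 41.78]
χ² = (37−41.78)²/41.78 + (18−10.44)²/10.44 + (39−41.78)²/41.78 = 6.1968
df = 2

test statistic = 6.197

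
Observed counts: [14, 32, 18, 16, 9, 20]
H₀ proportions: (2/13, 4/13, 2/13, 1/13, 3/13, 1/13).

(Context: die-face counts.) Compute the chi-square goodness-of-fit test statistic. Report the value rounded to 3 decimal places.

n = 109; E_i = n·p_i = [16.77, 33.54, 16.77, 8.38, 25.15, 8.38]
χ² = (14−16.77)²/16.77 + (32−33.54)²/33.54 + (18−16.77)²/16.77 + (16−8.38)²/8.38 + (9−25.15)²/25.15 + (20−8.38)²/8.38 = 34.0000
df = 5

test statistic = 34.000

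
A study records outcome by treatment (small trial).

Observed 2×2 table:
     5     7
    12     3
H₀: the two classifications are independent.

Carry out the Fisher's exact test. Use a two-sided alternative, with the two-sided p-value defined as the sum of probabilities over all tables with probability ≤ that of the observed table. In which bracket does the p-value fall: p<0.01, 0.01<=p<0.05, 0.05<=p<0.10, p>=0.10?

Margins: r₁=12, r₂=15, c₁=17, c₂=10, n=27
p_obs = C(12,5)·C(15,12)/C(27,17); sum pmf over tables with pmf ≤ p_obs
p-value (two-sided) = 0.05675
→ bracket: 0.05<=p<0.10

p-value bracket: 0.05<=p<0.10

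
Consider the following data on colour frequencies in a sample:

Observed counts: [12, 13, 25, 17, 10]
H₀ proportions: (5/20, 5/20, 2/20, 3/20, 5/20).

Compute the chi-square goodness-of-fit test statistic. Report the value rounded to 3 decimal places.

n = 77; E_i = n·p_i = [19.25, 19.25, 7.70, 11.55, 19.25]
χ² = (12−19.25)²/19.25 + (13−19.25)²/19.25 + (25−7.70)²/7.70 + (17−11.55)²/11.55 + (10−19.25)²/19.25 = 50.6450
df = 4

test statistic = 50.645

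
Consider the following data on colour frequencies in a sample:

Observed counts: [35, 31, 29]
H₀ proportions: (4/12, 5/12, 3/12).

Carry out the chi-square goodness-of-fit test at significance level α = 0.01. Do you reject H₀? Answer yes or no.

reject H₀: no

n = 95; E_i = n·p_i = [31.67, 39.58, 23.75]
χ² = (35−31.67)²/31.67 + (31−39.58)²/39.58 + (29−23.75)²/23.75 = 3.3726
df = 2
p-value (upper-tail) = 0.18520
At α=0.01: p ≥ α → fail to reject H₀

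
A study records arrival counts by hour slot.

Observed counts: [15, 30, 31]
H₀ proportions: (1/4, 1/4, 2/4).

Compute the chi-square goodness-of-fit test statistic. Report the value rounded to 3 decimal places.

test statistic = 8.500

n = 76; E_i = n·p_i = [19.00, 19.00, 38.00]
χ² = (15−19.00)²/19.00 + (30−19.00)²/19.00 + (31−38.00)²/38.00 = 8.5000
df = 2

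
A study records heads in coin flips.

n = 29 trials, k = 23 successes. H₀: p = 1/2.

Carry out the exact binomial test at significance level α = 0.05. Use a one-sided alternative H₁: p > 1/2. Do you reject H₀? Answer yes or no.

reject H₀: yes

Exact binomial: n=29, k=23, p₀=1/2=0.5000
P(X≥23) from Σ C(n,i)·p₀^i·(1−p₀)^(n−i)
p-value (one-sided, H₁ greater) = 0.00116
At α=0.05: p < α → reject H₀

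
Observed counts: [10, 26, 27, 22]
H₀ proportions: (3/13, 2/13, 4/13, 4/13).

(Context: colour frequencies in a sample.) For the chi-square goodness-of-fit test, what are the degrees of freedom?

df = k − 1 = 4 − 1 = 3

degrees of freedom = 3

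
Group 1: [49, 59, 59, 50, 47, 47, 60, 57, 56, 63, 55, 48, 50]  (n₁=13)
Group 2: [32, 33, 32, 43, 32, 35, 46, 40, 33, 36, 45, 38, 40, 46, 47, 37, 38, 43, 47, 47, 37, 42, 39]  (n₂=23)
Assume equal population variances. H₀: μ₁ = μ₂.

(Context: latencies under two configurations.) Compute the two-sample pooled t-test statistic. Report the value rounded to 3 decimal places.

x̄₁=53.846, s₁=5.565, n₁=13
x̄₂=39.478, s₂=5.299, n₂=23
s_p² = [12·5.565² + 22·5.299²]/34 = 29.1009
SE = √(s_p²·(1/13+1/23)) = 1.8718
t = (53.846−39.478)/1.8718 = 7.6758
df = 34

test statistic = 7.676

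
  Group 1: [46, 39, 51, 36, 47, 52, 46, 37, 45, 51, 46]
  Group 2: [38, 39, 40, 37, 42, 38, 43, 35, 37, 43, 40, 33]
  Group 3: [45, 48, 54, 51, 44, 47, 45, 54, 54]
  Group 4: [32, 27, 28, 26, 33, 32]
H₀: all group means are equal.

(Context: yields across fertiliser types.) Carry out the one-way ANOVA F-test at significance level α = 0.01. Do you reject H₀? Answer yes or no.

Group means [45.09, 38.75, 49.11, 29.67], grand mean 41.605
SSB = Σnᵢ(x̄ᵢ−x̄)² = 1593.698; SSW = ΣΣ(x−x̄ᵢ)² = 599.381
MSB = 1593.698/3 = 531.2325; MSW = 599.381/34 = 17.6289
F = MSB/MSW = 30.1343
df = (3, 34)
p-value (upper-tail) = 0.00000
At α=0.01: p < α → reject H₀

reject H₀: yes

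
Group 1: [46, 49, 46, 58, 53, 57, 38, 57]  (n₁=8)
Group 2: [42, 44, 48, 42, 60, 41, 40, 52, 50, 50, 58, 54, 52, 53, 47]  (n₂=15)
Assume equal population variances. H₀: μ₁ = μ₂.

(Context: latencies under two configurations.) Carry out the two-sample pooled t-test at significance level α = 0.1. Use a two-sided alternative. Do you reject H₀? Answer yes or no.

reject H₀: no

x̄₁=50.500, s₁=7.031, n₁=8
x̄₂=48.867, s₂=6.186, n₂=15
s_p² = [7·7.031² + 14·6.186²]/21 = 41.9873
SE = √(s_p²·(1/8+1/15)) = 2.8368
t = (50.500−48.867)/2.8368 = 0.5758
df = 21
p-value (two-sided) = 0.57090
At α=0.1: p ≥ α → fail to reject H₀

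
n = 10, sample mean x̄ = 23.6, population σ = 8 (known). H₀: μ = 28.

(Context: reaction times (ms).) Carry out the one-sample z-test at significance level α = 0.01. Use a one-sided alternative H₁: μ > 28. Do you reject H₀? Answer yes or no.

reject H₀: no

SE = σ/√n = 8/√10 = 2.5298
z = (x̄−μ₀)/SE = (23.6−28)/2.5298 = -1.7393
p-value (one-sided, H₁ greater) = 0.95900
At α=0.01: p ≥ α → fail to reject H₀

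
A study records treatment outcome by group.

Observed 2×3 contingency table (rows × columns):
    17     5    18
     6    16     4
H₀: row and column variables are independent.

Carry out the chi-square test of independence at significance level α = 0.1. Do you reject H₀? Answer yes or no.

reject H₀: yes

Row totals [40, 26], col totals [23, 21, 22], n=66
χ² = (17−13.94)²/13.94 + (5−12.73)²/12.73 + (18−13.33)²/13.33 + (6−9.06)²/9.06 + (16−8.27)²/8.27 + (4−8.67)²/8.67 = 17.7613
df = 2
p-value (upper-tail) = 0.00014
At α=0.1: p < α → reject H₀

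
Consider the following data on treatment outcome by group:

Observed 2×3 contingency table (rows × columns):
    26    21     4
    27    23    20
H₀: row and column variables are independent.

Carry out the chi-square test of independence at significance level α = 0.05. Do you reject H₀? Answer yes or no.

Row totals [51, 70], col totals [53, 44, 24], n=121
χ² = (26−22.34)²/22.34 + (21−18.55)²/18.55 + (4−10.12)²/10.12 + (27−30.66)²/30.66 + (23−25.45)²/25.45 + (20−13.88)²/13.88 = 7.9900
df = 2
p-value (upper-tail) = 0.01841
At α=0.05: p < α → reject H₀

reject H₀: yes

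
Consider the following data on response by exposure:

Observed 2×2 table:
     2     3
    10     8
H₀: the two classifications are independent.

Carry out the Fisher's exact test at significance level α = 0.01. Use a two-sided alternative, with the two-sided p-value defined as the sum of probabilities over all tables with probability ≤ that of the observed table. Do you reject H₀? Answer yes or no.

Margins: r₁=5, r₂=18, c₁=12, c₂=11, n=23
p_obs = C(5,2)·C(18,10)/C(23,12); sum pmf over tables with pmf ≤ p_obs
p-value (two-sided) = 0.64041
At α=0.01: p ≥ α → fail to reject H₀

reject H₀: no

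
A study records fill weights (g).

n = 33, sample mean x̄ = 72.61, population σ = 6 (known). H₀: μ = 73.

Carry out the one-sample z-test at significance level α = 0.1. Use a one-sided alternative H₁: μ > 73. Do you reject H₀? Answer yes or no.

SE = σ/√n = 6/√33 = 1.0445
z = (x̄−μ₀)/SE = (72.61−73)/1.0445 = -0.3734
p-value (one-sided, H₁ greater) = 0.64557
At α=0.1: p ≥ α → fail to reject H₀

reject H₀: no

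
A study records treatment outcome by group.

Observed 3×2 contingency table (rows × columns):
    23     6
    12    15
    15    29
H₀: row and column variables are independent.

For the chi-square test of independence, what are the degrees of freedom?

df = (r−1)(c−1) = (3−1)·(2−1) = 2

degrees of freedom = 2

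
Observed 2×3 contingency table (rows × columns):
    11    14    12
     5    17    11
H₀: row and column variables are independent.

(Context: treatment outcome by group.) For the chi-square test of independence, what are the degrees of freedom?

degrees of freedom = 2

df = (r−1)(c−1) = (2−1)·(3−1) = 2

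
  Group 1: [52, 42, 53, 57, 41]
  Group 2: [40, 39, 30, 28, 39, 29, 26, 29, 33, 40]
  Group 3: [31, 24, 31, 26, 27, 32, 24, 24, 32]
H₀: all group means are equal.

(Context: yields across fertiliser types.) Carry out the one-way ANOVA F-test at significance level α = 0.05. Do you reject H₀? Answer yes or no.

reject H₀: yes

Group means [49.00, 33.30, 27.89], grand mean 34.542
SSB = Σnᵢ(x̄ᵢ−x̄)² = 1458.969; SSW = ΣΣ(x−x̄ᵢ)² = 588.989
MSB = 1458.969/2 = 729.4847; MSW = 588.989/21 = 28.0471
F = MSB/MSW = 26.0093
df = (2, 21)
p-value (upper-tail) = 0.00000
At α=0.05: p < α → reject H₀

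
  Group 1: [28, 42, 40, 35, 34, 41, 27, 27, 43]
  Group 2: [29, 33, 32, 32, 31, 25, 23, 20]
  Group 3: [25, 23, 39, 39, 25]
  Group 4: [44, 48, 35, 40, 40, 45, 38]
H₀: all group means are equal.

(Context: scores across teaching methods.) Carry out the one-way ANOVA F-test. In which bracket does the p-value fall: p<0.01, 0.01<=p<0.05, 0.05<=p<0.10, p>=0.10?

Group means [35.22, 28.12, 30.20, 41.43], grand mean 33.897
SSB = Σnᵢ(x̄ᵢ−x̄)² = 747.745; SSW = ΣΣ(x−x̄ᵢ)² = 896.945
MSB = 747.745/3 = 249.2483; MSW = 896.945/25 = 35.8778
F = MSB/MSW = 6.9471
df = (3, 25)
p-value (upper-tail) = 0.00148
→ bracket: p<0.01

p-value bracket: p<0.01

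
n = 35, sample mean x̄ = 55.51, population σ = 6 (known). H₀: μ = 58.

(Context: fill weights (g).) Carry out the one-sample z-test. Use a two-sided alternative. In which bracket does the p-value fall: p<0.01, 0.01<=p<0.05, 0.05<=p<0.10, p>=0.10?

p-value bracket: 0.01<=p<0.05

SE = σ/√n = 6/√35 = 1.0142
z = (x̄−μ₀)/SE = (55.51−58)/1.0142 = -2.4552
p-value (two-sided) = 0.01408
→ bracket: 0.01<=p<0.05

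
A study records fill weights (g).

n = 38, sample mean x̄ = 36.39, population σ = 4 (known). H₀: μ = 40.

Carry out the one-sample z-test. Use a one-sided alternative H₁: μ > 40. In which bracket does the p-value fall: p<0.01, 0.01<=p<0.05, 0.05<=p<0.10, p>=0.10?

SE = σ/√n = 4/√38 = 0.6489
z = (x̄−μ₀)/SE = (36.39−40)/0.6489 = -5.5634
p-value (one-sided, H₁ greater) = 1.00000
→ bracket: p>=0.10

p-value bracket: p>=0.10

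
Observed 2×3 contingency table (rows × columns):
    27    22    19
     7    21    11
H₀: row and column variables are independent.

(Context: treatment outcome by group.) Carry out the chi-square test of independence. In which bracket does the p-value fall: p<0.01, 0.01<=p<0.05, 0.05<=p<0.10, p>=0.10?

p-value bracket: 0.01<=p<0.05

Row totals [68, 39], col totals [34, 43, 30], n=107
χ² = (27−21.61)²/21.61 + (22−27.33)²/27.33 + (19−19.07)²/19.07 + (7−12.39)²/12.39 + (21−15.67)²/15.67 + (11−10.93)²/10.93 = 6.5420
df = 2
p-value (upper-tail) = 0.03797
→ bracket: 0.01<=p<0.05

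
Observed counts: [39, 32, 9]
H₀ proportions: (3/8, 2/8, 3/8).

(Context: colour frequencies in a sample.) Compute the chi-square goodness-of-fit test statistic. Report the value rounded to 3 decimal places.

n = 80; E_i = n·p_i = [30.00, 20.00, 30.00]
χ² = (39−30.00)²/30.00 + (32−20.00)²/20.00 + (9−30.00)²/30.00 = 24.6000
df = 2

test statistic = 24.600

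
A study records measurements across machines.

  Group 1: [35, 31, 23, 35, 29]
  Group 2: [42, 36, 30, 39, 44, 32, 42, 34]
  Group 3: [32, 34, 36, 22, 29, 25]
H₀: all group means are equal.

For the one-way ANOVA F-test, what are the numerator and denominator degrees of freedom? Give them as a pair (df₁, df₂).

k = 3 groups, N = 19 total
df = (k−1, N−k) = (3−1, 19−3) = (2, 16)

degrees of freedom = [2, 16]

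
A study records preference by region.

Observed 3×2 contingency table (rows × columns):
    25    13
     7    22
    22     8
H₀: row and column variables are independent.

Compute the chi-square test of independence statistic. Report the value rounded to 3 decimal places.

Row totals [38, 29, 30], col totals [54, 43], n=97
χ² = (25−21.15)²/21.15 + (13−16.85)²/16.85 + (7−16.14)²/16.14 + (22−12.86)²/12.86 + (22−16.70)²/16.70 + (8−13.30)²/13.30 = 17.0533
df = 2

test statistic = 17.053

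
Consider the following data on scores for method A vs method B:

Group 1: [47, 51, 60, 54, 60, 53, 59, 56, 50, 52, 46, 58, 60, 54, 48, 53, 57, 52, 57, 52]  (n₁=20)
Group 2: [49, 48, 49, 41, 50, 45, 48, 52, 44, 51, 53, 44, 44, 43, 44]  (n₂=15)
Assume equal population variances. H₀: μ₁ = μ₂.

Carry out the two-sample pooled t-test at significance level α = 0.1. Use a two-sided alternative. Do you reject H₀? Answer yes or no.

x̄₁=53.950, s₁=4.347, n₁=20
x̄₂=47.000, s₂=3.665, n₂=15
s_p² = [19·4.347² + 14·3.665²]/33 = 16.5742
SE = √(s_p²·(1/20+1/15)) = 1.3906
t = (53.950−47.000)/1.3906 = 4.9980
df = 33
p-value (two-sided) = 0.00002
At α=0.1: p < α → reject H₀

reject H₀: yes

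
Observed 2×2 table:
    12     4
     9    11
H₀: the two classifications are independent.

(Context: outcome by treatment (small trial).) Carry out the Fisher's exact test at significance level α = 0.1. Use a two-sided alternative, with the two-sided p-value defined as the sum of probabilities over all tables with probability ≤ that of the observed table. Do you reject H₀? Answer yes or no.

reject H₀: yes

Margins: r₁=16, r₂=20, c₁=21, c₂=15, n=36
p_obs = C(16,12)·C(20,9)/C(36,21); sum pmf over tables with pmf ≤ p_obs
p-value (two-sided) = 0.09585
At α=0.1: p < α → reject H₀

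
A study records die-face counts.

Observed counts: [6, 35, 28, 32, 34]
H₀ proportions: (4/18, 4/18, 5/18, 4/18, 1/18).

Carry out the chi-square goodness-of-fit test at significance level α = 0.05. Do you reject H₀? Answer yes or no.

reject H₀: yes

n = 135; E_i = n·p_i = [30.00, 30.00, 37.50, 30.00, 7.50]
χ² = (6−30.00)²/30.00 + (35−30.00)²/30.00 + (28−37.50)²/37.50 + (32−30.00)²/30.00 + (34−7.50)²/7.50 = 116.2067
df = 4
p-value (upper-tail) = 0.00000
At α=0.05: p < α → reject H₀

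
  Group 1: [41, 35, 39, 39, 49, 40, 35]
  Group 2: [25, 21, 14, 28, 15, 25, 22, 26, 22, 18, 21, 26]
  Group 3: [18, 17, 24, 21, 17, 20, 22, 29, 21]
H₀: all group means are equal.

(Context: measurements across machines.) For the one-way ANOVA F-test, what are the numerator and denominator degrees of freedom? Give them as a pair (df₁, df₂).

k = 3 groups, N = 28 total
df = (k−1, N−k) = (3−1, 28−3) = (2, 25)

degrees of freedom = [2, 25]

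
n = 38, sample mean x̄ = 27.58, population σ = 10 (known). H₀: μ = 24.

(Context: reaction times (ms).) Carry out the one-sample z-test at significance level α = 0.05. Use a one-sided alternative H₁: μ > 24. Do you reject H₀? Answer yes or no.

SE = σ/√n = 10/√38 = 1.6222
z = (x̄−μ₀)/SE = (27.58−24)/1.6222 = 2.2069
p-value (one-sided, H₁ greater) = 0.01366
At α=0.05: p < α → reject H₀

reject H₀: yes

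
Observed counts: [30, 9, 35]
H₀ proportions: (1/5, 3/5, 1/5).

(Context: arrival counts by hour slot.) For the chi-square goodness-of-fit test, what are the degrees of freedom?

degrees of freedom = 2

df = k − 1 = 3 − 1 = 2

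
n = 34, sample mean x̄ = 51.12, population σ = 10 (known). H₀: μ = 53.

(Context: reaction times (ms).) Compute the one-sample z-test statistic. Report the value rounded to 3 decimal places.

test statistic = -1.096

SE = σ/√n = 10/√34 = 1.7150
z = (x̄−μ₀)/SE = (51.12−53)/1.7150 = -1.0962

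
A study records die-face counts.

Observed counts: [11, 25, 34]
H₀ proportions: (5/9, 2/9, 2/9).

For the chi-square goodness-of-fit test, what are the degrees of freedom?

degrees of freedom = 2

df = k − 1 = 3 − 1 = 2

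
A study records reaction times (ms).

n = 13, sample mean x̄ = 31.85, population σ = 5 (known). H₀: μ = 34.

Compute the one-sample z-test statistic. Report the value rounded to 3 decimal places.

test statistic = -1.550

SE = σ/√n = 5/√13 = 1.3868
z = (x̄−μ₀)/SE = (31.85−34)/1.3868 = -1.5504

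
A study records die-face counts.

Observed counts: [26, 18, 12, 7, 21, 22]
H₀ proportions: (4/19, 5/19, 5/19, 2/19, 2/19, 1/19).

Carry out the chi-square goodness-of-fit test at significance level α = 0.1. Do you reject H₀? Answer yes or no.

n = 106; E_i = n·p_i = [22.32, 27.89, 27.89, 11.16, 11.16, 5.58]
χ² = (26−22.32)²/22.32 + (18−27.89)²/27.89 + (12−27.89)²/27.89 + (7−11.16)²/11.16 + (21−11.16)²/11.16 + (22−5.58)²/5.58 = 71.7396
df = 5
p-value (upper-tail) = 0.00000
At α=0.1: p < α → reject H₀

reject H₀: yes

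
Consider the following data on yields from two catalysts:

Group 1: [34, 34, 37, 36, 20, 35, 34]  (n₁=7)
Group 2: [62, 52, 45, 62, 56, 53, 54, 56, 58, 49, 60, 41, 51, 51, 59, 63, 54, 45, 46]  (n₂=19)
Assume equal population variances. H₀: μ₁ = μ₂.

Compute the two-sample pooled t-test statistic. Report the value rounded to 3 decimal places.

test statistic = -7.495

x̄₁=32.857, s₁=5.786, n₁=7
x̄₂=53.526, s₂=6.380, n₂=19
s_p² = [6·5.786² + 18·6.380²]/24 = 38.8997
SE = √(s_p²·(1/7+1/19)) = 2.7576
t = (32.857−53.526)/2.7576 = -7.4953
df = 24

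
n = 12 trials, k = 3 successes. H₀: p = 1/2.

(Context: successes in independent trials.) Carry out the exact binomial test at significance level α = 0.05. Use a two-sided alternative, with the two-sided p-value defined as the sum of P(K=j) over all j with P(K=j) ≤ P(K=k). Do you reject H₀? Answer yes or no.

Exact binomial: n=12, k=3, p₀=1/2=0.5000
P(X=j) = C(n,j)·p₀^j·(1−p₀)^(n−j); p = Σ P(X=j) over j with P(X=j) ≤ P(X=3)
p-value (two-sided) = 0.14600
At α=0.05: p ≥ α → fail to reject H₀

reject H₀: no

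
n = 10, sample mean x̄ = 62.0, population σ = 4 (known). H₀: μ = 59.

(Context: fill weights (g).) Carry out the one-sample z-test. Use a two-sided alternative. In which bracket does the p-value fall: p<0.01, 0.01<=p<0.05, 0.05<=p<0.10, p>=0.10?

p-value bracket: 0.01<=p<0.05

SE = σ/√n = 4/√10 = 1.2649
z = (x̄−μ₀)/SE = (62.0−59)/1.2649 = 2.3717
p-value (two-sided) = 0.01771
→ bracket: 0.01<=p<0.05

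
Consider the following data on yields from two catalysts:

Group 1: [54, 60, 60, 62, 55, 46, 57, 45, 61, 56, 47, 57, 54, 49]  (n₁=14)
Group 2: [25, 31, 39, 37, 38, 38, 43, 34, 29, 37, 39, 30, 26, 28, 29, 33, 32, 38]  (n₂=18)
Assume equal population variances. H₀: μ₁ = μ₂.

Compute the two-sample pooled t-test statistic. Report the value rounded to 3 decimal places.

x̄₁=54.500, s₁=5.708, n₁=14
x̄₂=33.667, s₂=5.179, n₂=18
s_p² = [13·5.708² + 17·5.179²]/30 = 29.3167
SE = √(s_p²·(1/14+1/18)) = 1.9294
t = (54.500−33.667)/1.9294 = 10.7976
df = 30

test statistic = 10.798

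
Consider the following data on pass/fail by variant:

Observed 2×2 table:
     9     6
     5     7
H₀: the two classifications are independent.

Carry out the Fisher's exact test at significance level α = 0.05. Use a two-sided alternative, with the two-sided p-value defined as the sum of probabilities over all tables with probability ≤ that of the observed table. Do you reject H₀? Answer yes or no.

reject H₀: no

Margins: r₁=15, r₂=12, c₁=14, c₂=13, n=27
p_obs = C(15,9)·C(12,5)/C(27,14); sum pmf over tables with pmf ≤ p_obs
p-value (two-sided) = 0.44948
At α=0.05: p ≥ α → fail to reject H₀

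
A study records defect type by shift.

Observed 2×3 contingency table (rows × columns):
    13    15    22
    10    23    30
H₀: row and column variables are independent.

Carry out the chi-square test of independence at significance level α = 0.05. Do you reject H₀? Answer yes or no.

Row totals [50, 63], col totals [23, 38, 52], n=113
χ² = (13−10.18)²/10.18 + (15−16.81)²/16.81 + (22−23.01)²/23.01 + (10−12.82)²/12.82 + (23−21.19)²/21.19 + (30−28.99)²/28.99 = 1.8350
df = 2
p-value (upper-tail) = 0.39952
At α=0.05: p ≥ α → fail to reject H₀

reject H₀: no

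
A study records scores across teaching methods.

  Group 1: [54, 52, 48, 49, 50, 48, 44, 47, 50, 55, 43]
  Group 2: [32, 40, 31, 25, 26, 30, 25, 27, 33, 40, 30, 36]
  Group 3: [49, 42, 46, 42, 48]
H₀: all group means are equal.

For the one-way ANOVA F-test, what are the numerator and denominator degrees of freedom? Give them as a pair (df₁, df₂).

degrees of freedom = [2, 25]

k = 3 groups, N = 28 total
df = (k−1, N−k) = (3−1, 28−3) = (2, 25)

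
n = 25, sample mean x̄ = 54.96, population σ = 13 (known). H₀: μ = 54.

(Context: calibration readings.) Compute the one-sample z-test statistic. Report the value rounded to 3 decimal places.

SE = σ/√n = 13/√25 = 2.6000
z = (x̄−μ₀)/SE = (54.96−54)/2.6000 = 0.3692

test statistic = 0.369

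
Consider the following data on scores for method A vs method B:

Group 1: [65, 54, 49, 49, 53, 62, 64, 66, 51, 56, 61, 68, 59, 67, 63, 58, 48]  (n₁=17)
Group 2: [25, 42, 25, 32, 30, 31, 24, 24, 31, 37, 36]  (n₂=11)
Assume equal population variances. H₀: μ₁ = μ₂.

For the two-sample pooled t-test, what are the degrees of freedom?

df = n₁ + n₂ − 2 = 17 + 11 − 2 = 26

degrees of freedom = 26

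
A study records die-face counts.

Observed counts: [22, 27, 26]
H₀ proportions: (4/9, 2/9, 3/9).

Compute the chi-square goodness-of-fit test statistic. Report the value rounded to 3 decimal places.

n = 75; E_i = n·p_i = [33.33, 16.67, 25.00]
χ² = (22−33.33)²/33.33 + (27−16.67)²/16.67 + (26−25.00)²/25.00 = 10.3000
df = 2

test statistic = 10.300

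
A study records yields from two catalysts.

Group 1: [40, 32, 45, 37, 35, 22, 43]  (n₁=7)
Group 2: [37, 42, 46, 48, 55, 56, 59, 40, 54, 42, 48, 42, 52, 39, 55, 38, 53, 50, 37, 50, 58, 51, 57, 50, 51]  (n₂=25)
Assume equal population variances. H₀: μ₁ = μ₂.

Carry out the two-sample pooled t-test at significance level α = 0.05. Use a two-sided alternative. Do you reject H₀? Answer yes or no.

reject H₀: yes

x̄₁=36.286, s₁=7.740, n₁=7
x̄₂=48.400, s₂=6.970, n₂=25
s_p² = [6·7.740² + 24·6.970²]/30 = 50.8476
SE = √(s_p²·(1/7+1/25)) = 3.0492
t = (36.286−48.400)/3.0492 = -3.9729
df = 30
p-value (two-sided) = 0.00041
At α=0.05: p < α → reject H₀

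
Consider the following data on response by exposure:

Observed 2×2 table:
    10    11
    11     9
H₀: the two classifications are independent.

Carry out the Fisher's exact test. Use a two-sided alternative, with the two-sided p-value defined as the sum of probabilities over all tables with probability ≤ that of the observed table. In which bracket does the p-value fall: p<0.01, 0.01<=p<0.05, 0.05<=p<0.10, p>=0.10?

p-value bracket: p>=0.10

Margins: r₁=21, r₂=20, c₁=21, c₂=20, n=41
p_obs = C(21,10)·C(20,11)/C(41,21); sum pmf over tables with pmf ≤ p_obs
p-value (two-sided) = 0.75786
→ bracket: p>=0.10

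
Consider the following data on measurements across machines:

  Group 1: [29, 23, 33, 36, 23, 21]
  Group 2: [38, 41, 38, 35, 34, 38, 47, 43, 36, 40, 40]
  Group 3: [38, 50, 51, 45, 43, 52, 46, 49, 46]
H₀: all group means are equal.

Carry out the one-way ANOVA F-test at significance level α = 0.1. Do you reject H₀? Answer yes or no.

Group means [27.50, 39.09, 46.67], grand mean 39.038
SSB = Σnᵢ(x̄ᵢ−x̄)² = 1322.552; SSW = ΣΣ(x−x̄ᵢ)² = 482.409
MSB = 1322.552/2 = 661.2762; MSW = 482.409/23 = 20.9743
F = MSB/MSW = 31.5279
df = (2, 23)
p-value (upper-tail) = 0.00000
At α=0.1: p < α → reject H₀

reject H₀: yes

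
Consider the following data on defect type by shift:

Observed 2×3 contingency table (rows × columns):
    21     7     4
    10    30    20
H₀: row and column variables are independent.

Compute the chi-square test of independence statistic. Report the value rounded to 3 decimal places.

test statistic = 22.422

Row totals [32, 60], col totals [31, 37, 24], n=92
χ² = (21−10.78)²/10.78 + (7−12.87)²/12.87 + (4−8.35)²/8.35 + (10−20.22)²/20.22 + (30−24.13)²/24.13 + (20−15.65)²/15.65 = 22.4224
df = 2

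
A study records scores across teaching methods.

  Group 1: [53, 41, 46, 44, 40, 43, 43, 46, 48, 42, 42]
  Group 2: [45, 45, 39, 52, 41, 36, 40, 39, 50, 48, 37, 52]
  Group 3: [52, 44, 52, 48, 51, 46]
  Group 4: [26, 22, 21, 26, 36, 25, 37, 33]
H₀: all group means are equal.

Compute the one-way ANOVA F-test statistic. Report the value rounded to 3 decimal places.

test statistic = 24.660

Group means [44.36, 43.67, 48.83, 28.25], grand mean 41.378
SSB = Σnᵢ(x̄ᵢ−x̄)² = 1873.157; SSW = ΣΣ(x−x̄ᵢ)² = 835.545
MSB = 1873.157/3 = 624.3857; MSW = 835.545/33 = 25.3196
F = MSB/MSW = 24.6602
df = (3, 33)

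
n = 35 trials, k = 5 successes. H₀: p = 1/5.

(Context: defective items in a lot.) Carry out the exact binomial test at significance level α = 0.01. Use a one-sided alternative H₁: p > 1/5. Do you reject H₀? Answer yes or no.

reject H₀: no

Exact binomial: n=35, k=5, p₀=1/5=0.2000
P(X≥5) from Σ C(n,i)·p₀^i·(1−p₀)^(n−i)
p-value (one-sided, H₁ greater) = 0.85651
At α=0.01: p ≥ α → fail to reject H₀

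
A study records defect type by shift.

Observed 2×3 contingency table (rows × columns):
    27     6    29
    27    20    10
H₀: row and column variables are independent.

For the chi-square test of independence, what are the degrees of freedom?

df = (r−1)(c−1) = (2−1)·(3−1) = 2

degrees of freedom = 2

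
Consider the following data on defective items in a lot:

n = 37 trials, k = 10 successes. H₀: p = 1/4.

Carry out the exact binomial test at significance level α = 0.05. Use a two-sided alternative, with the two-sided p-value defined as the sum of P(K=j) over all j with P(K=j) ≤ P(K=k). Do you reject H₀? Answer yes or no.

reject H₀: no

Exact binomial: n=37, k=10, p₀=1/4=0.2500
P(X=j) = C(n,j)·p₀^j·(1−p₀)^(n−j); p = Σ P(X=j) over j with P(X=j) ≤ P(X=10)
p-value (two-sided) = 0.84934
At α=0.05: p ≥ α → fail to reject H₀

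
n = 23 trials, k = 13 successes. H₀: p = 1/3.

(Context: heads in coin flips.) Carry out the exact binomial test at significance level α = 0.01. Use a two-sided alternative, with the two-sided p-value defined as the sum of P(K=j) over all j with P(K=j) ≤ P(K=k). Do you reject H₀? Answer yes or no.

reject H₀: no

Exact binomial: n=23, k=13, p₀=1/3=0.3333
P(X=j) = C(n,j)·p₀^j·(1−p₀)^(n−j); p = Σ P(X=j) over j with P(X=j) ≤ P(X=13)
p-value (two-sided) = 0.02539
At α=0.01: p ≥ α → fail to reject H₀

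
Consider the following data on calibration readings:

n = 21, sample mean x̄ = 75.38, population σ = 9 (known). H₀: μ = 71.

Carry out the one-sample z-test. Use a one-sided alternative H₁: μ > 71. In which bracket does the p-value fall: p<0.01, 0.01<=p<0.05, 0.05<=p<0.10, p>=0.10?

SE = σ/√n = 9/√21 = 1.9640
z = (x̄−μ₀)/SE = (75.38−71)/1.9640 = 2.2302
p-value (one-sided, H₁ greater) = 0.01287
→ bracket: 0.01<=p<0.05

p-value bracket: 0.01<=p<0.05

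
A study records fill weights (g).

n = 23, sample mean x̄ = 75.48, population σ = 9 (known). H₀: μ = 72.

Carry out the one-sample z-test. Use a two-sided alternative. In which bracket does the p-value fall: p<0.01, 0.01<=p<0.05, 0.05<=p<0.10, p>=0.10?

p-value bracket: 0.05<=p<0.10

SE = σ/√n = 9/√23 = 1.8766
z = (x̄−μ₀)/SE = (75.48−72)/1.8766 = 1.8544
p-value (two-sided) = 0.06368
→ bracket: 0.05<=p<0.10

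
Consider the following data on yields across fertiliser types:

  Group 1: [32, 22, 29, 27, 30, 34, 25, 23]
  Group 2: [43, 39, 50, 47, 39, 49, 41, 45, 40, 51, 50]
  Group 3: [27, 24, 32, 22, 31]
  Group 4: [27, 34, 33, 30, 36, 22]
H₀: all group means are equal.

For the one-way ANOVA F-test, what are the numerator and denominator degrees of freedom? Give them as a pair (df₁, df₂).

degrees of freedom = [3, 26]

k = 4 groups, N = 30 total
df = (k−1, N−k) = (4−1, 30−4) = (3, 26)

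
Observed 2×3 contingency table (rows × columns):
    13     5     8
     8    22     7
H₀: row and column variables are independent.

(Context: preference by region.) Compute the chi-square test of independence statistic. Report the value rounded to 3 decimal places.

Row totals [26, 37], col totals [21, 27, 15], n=63
χ² = (13−8.67)²/8.67 + (5−11.14)²/11.14 + (8−6.19)²/6.19 + (8−12.33)²/12.33 + (22−15.86)²/15.86 + (7−8.81)²/8.81 = 10.3559
df = 2

test statistic = 10.356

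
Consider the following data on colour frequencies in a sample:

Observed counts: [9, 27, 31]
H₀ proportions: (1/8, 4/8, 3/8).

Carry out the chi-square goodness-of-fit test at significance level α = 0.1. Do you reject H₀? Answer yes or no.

reject H₀: no

n = 67; E_i = n·p_i = [8.38, 33.50, 25.12]
χ² = (9−8.38)²/8.38 + (27−33.50)²/33.50 + (31−25.12)²/25.12 = 2.6816
df = 2
p-value (upper-tail) = 0.26164
At α=0.1: p ≥ α → fail to reject H₀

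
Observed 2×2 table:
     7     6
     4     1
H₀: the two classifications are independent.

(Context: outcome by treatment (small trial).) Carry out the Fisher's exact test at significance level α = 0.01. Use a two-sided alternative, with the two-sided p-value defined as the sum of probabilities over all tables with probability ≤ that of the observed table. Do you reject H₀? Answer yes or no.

Margins: r₁=13, r₂=5, c₁=11, c₂=7, n=18
p_obs = C(13,7)·C(5,4)/C(18,11); sum pmf over tables with pmf ≤ p_obs
p-value (two-sided) = 0.59559
At α=0.01: p ≥ α → fail to reject H₀

reject H₀: no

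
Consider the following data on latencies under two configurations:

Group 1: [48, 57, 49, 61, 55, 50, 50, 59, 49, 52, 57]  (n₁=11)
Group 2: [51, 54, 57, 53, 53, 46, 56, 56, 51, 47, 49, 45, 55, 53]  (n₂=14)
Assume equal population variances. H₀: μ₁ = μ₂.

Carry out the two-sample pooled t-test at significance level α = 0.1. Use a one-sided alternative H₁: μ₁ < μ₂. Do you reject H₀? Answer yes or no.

x̄₁=53.364, s₁=4.589, n₁=11
x̄₂=51.857, s₂=3.860, n₂=14
s_p² = [10·4.589² + 13·3.860²]/23 = 17.5765
SE = √(s_p²·(1/11+1/14)) = 1.6892
t = (53.364−51.857)/1.6892 = 0.8918
df = 23
p-value (one-sided, H₁ less) = 0.80915
At α=0.1: p ≥ α → fail to reject H₀

reject H₀: no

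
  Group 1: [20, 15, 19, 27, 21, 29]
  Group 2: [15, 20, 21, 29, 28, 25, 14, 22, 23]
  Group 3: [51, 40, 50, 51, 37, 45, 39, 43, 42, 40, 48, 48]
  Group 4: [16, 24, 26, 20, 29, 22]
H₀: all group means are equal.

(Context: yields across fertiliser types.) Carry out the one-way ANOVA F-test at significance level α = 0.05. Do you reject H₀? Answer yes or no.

reject H₀: yes

Group means [21.83, 21.89, 44.50, 22.83], grand mean 30.273
SSB = Σnᵢ(x̄ᵢ−x̄)² = 3820.990; SSW = ΣΣ(x−x̄ᵢ)² = 729.556
MSB = 3820.990/3 = 1273.6633; MSW = 729.556/29 = 25.1571
F = MSB/MSW = 50.6284
df = (3, 29)
p-value (upper-tail) = 0.00000
At α=0.05: p < α → reject H₀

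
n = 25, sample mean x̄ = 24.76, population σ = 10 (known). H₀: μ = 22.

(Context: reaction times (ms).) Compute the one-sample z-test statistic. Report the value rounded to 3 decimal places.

test statistic = 1.380

SE = σ/√n = 10/√25 = 2.0000
z = (x̄−μ₀)/SE = (24.76−22)/2.0000 = 1.3800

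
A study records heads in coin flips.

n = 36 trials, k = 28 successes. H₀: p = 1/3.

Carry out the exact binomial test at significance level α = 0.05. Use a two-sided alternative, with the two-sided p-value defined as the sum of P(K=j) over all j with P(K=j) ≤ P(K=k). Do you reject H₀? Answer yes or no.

Exact binomial: n=36, k=28, p₀=1/3=0.3333
P(X=j) = C(n,j)·p₀^j·(1−p₀)^(n−j); p = Σ P(X=j) over j with P(X=j) ≤ P(X=28)
p-value (two-sided) = 0.00000
At α=0.05: p < α → reject H₀

reject H₀: yes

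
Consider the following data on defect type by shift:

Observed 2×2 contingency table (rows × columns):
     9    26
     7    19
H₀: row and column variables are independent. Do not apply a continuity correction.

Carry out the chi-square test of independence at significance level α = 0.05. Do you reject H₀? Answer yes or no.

reject H₀: no

Row totals [35, 26], col totals [16, 45], n=61
χ² = (9−9.18)²/9.18 + (26−25.82)²/25.82 + (7−6.82)²/6.82 + (19−19.18)²/19.18 = 0.0113
df = 1
p-value (upper-tail) = 0.91547
At α=0.05: p ≥ α → fail to reject H₀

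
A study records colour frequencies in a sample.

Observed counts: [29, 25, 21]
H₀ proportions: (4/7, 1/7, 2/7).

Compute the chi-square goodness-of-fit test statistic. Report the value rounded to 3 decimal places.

n = 75; E_i = n·p_i = [42.86, 10.71, 21.43]
χ² = (29−42.86)²/42.86 + (25−10.71)²/10.71 + (21−21.43)²/21.43 = 23.5367
df = 2

test statistic = 23.537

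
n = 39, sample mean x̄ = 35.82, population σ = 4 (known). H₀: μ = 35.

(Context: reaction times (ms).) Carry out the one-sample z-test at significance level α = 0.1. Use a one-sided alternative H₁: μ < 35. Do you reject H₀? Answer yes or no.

reject H₀: no

SE = σ/√n = 4/√39 = 0.6405
z = (x̄−μ₀)/SE = (35.82−35)/0.6405 = 1.2802
p-value (one-sided, H₁ less) = 0.89977
At α=0.1: p ≥ α → fail to reject H₀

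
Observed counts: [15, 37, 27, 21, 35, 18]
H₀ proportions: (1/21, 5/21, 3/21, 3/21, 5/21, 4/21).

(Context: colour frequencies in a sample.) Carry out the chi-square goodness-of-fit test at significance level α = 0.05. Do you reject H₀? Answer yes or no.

n = 153; E_i = n·p_i = [7.29, 36.43, 21.86, 21.86, 36.43, 29.14]
χ² = (15−7.29)²/7.29 + (37−36.43)²/36.43 + (27−21.86)²/21.86 + (21−21.86)²/21.86 + (35−36.43)²/36.43 + (18−29.14)²/29.14 = 13.7373
df = 5
p-value (upper-tail) = 0.01737
At α=0.05: p < α → reject H₀

reject H₀: yes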